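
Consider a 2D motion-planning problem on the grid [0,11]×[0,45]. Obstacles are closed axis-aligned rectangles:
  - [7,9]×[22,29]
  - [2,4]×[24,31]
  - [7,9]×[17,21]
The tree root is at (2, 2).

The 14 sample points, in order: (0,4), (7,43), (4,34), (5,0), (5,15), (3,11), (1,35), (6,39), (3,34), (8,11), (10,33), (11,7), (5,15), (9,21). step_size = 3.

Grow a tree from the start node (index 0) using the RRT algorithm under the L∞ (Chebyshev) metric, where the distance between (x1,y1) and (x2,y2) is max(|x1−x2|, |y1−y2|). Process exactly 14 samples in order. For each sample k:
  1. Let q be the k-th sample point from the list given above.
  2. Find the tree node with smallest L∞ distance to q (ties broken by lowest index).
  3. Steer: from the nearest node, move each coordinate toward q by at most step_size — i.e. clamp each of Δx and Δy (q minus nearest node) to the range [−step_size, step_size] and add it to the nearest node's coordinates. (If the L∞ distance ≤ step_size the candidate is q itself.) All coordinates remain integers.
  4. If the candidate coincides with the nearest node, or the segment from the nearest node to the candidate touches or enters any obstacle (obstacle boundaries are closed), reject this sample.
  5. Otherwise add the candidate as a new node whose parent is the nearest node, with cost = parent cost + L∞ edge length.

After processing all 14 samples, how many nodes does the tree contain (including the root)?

Node count: 14

1. q=(0,4) nearest=0 d=2 new=(0,4) → add node 1 parent=0 cost=2
2. q=(7,43) nearest=1 d=39 new=(3,7) → add node 2 parent=1 cost=5
3. q=(4,34) nearest=2 d=27 new=(4,10) → add node 3 parent=2 cost=8
4. q=(5,0) nearest=0 d=3 new=(5,0) → add node 4 parent=0 cost=3
5. q=(5,15) nearest=3 d=5 new=(5,13) → add node 5 parent=3 cost=11
6. q=(3,11) nearest=3 d=1 new=(3,11) → add node 6 parent=3 cost=9
7. q=(1,35) nearest=5 d=22 new=(2,16) → add node 7 parent=5 cost=14
8. q=(6,39) nearest=7 d=23 new=(5,19) → add node 8 parent=7 cost=17
9. q=(3,34) nearest=8 d=15 new=(3,22) → add node 9 parent=8 cost=20
10. q=(8,11) nearest=5 d=3 new=(8,11) → add node 10 parent=5 cost=14
11. q=(10,33) nearest=9 d=11 new=(6,25) → add node 11 parent=9 cost=23
12. q=(11,7) nearest=10 d=4 new=(11,8) → add node 12 parent=10 cost=17
13. q=(5,15) nearest=5 d=2 new=(5,15) → add node 13 parent=5 cost=13
14. q=(9,21) nearest=8 d=4 new=(8,21) → blocked by [7,9]×[17,21], reject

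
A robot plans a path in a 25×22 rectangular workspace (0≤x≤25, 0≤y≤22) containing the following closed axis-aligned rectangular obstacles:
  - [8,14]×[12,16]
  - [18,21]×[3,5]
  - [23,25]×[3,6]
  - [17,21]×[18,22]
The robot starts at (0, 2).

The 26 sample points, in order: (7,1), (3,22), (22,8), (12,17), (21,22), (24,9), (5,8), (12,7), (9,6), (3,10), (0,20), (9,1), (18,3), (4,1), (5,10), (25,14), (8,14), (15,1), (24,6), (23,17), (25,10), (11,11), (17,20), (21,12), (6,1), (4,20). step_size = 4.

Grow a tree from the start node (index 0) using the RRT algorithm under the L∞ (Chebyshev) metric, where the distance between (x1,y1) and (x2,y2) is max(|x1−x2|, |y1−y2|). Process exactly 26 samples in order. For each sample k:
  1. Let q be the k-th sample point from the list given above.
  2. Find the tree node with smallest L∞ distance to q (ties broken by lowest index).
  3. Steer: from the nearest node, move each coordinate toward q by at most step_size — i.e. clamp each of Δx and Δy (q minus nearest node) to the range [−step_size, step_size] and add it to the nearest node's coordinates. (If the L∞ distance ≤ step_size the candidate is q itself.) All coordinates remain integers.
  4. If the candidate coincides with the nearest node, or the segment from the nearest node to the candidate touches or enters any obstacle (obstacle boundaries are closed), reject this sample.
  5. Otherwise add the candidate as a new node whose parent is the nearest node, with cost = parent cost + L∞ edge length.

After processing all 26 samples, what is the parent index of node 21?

Parent of node 21: 1

1. q=(7,1) nearest=0 d=7 new=(4,1) → add node 1 parent=0 cost=4
2. q=(3,22) nearest=0 d=20 new=(3,6) → add node 2 parent=0 cost=4
3. q=(22,8) nearest=1 d=18 new=(8,5) → add node 3 parent=1 cost=8
4. q=(12,17) nearest=2 d=11 new=(7,10) → add node 4 parent=2 cost=8
5. q=(21,22) nearest=4 d=14 new=(11,14) → blocked by [8,14]×[12,16], reject
6. q=(24,9) nearest=3 d=16 new=(12,9) → add node 5 parent=3 cost=12
7. q=(5,8) nearest=2 d=2 new=(5,8) → add node 6 parent=2 cost=6
8. q=(12,7) nearest=5 d=2 new=(12,7) → add node 7 parent=5 cost=14
9. q=(9,6) nearest=3 d=1 new=(9,6) → add node 8 parent=3 cost=9
10. q=(3,10) nearest=6 d=2 new=(3,10) → add node 9 parent=6 cost=8
11. q=(0,20) nearest=4 d=10 new=(3,14) → add node 10 parent=4 cost=12
12. q=(9,1) nearest=3 d=4 new=(9,1) → add node 11 parent=3 cost=12
13. q=(18,3) nearest=5 d=6 new=(16,5) → add node 12 parent=5 cost=16
14. q=(4,1) nearest=1 d=0 → coincident, reject
15. q=(5,10) nearest=4 d=2 new=(5,10) → add node 13 parent=4 cost=10
16. q=(25,14) nearest=12 d=9 new=(20,9) → add node 14 parent=12 cost=20
17. q=(8,14) nearest=4 d=4 new=(8,14) → blocked by [8,14]×[12,16], reject
18. q=(15,1) nearest=12 d=4 new=(15,1) → add node 15 parent=12 cost=20
19. q=(24,6) nearest=14 d=4 new=(24,6) → blocked by [23,25]×[3,6], reject
20. q=(23,17) nearest=14 d=8 new=(23,13) → add node 16 parent=14 cost=24
21. q=(25,10) nearest=16 d=3 new=(25,10) → add node 17 parent=16 cost=27
22. q=(11,11) nearest=5 d=2 new=(11,11) → add node 18 parent=5 cost=14
23. q=(17,20) nearest=16 d=7 new=(19,17) → add node 19 parent=16 cost=28
24. q=(21,12) nearest=16 d=2 new=(21,12) → add node 20 parent=16 cost=26
25. q=(6,1) nearest=1 d=2 new=(6,1) → add node 21 parent=1 cost=6
26. q=(4,20) nearest=10 d=6 new=(4,18) → add node 22 parent=10 cost=16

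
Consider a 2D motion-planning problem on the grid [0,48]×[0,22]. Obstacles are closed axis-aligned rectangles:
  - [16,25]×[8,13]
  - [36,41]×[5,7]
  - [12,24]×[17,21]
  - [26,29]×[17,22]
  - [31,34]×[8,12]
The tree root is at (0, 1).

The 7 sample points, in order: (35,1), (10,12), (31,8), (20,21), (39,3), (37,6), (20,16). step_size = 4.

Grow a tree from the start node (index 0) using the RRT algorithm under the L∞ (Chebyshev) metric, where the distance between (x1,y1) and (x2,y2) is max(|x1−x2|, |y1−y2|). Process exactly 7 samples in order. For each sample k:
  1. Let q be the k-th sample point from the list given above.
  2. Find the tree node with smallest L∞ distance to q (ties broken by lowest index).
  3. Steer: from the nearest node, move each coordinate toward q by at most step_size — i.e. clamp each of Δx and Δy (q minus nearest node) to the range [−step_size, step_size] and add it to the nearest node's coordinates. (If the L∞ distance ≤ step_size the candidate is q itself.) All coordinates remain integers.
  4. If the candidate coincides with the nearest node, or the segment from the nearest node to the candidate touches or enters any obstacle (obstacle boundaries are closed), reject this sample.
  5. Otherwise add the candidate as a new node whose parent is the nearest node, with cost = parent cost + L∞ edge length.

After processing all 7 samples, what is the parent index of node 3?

Parent of node 3: 1

1. q=(35,1) nearest=0 d=35 new=(4,1) → add node 1 parent=0 cost=4
2. q=(10,12) nearest=0 d=11 new=(4,5) → add node 2 parent=0 cost=4
3. q=(31,8) nearest=1 d=27 new=(8,5) → add node 3 parent=1 cost=8
4. q=(20,21) nearest=2 d=16 new=(8,9) → add node 4 parent=2 cost=8
5. q=(39,3) nearest=3 d=31 new=(12,3) → add node 5 parent=3 cost=12
6. q=(37,6) nearest=5 d=25 new=(16,6) → add node 6 parent=5 cost=16
7. q=(20,16) nearest=6 d=10 new=(20,10) → blocked by [16,25]×[8,13], reject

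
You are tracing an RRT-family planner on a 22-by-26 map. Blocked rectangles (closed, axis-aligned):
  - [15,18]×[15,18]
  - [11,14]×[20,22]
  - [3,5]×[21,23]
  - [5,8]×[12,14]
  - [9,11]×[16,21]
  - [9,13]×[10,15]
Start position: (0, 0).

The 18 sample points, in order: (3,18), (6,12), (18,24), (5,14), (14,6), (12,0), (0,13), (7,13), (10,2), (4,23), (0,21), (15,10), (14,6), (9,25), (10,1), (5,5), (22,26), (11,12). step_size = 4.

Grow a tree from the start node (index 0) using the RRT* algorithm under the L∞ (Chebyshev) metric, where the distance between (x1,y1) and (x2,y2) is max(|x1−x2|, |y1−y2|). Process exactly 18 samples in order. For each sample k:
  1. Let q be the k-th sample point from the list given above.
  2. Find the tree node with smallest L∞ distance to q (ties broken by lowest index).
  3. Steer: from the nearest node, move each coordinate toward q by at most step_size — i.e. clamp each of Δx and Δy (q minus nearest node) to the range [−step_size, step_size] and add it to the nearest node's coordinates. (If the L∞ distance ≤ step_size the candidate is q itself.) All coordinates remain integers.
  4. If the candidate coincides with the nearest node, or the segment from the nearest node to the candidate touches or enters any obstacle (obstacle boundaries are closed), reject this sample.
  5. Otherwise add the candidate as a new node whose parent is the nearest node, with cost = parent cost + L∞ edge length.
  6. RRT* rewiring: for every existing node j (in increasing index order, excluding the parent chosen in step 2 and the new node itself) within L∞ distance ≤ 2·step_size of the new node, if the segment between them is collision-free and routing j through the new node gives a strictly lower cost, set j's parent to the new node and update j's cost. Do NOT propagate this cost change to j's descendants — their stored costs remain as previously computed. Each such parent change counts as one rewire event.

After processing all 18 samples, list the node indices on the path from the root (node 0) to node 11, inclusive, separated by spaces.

Path: 0 1 2 5 7 11

1. q=(3,18) nearest=0 d=18 new=(3,4) → add node 1 parent=0 cost=4
2. q=(6,12) nearest=1 d=8 new=(6,8) → add node 2 parent=1 cost=8
3. q=(18,24) nearest=2 d=16 new=(10,12) → blocked by [9,13]×[10,15], reject
4. q=(5,14) nearest=2 d=6 new=(5,12) → blocked by [5,8]×[12,14], reject
5. q=(14,6) nearest=2 d=8 new=(10,6) → add node 3 parent=2 cost=12
6. q=(12,0) nearest=3 d=6 new=(12,2) → add node 4 parent=3 cost=16
7. q=(0,13) nearest=2 d=6 new=(2,12) → add node 5 parent=2 cost=12
8. q=(7,13) nearest=2 d=5 new=(7,12) → blocked by [5,8]×[12,14], reject
9. q=(10,2) nearest=4 d=2 new=(10,2) → add node 6 parent=4 cost=18
10. q=(4,23) nearest=5 d=11 new=(4,16) → add node 7 parent=5 cost=16
11. q=(0,21) nearest=7 d=5 new=(0,20) → add node 8 parent=7 cost=20
12. q=(15,10) nearest=3 d=5 new=(14,10) → add node 9 parent=3 cost=16
13. q=(14,6) nearest=3 d=4 new=(14,6) → add node 10 parent=3 cost=16
14. q=(9,25) nearest=7 d=9 new=(8,20) → add node 11 parent=7 cost=20
15. q=(10,1) nearest=6 d=1 new=(10,1) → add node 12 parent=6 cost=19
16. q=(5,5) nearest=1 d=2 new=(5,5) → add node 13 parent=1 cost=6; rewire 3→13 (11<12); rewire 4→13 (13<16); rewire 6→13 (11<18); rewire 12→13 (11<19)
17. q=(22,26) nearest=11 d=14 new=(12,24) → blocked by [9,11]×[16,21], reject
18. q=(11,12) nearest=9 d=3 new=(11,12) → blocked by [9,13]×[10,15], reject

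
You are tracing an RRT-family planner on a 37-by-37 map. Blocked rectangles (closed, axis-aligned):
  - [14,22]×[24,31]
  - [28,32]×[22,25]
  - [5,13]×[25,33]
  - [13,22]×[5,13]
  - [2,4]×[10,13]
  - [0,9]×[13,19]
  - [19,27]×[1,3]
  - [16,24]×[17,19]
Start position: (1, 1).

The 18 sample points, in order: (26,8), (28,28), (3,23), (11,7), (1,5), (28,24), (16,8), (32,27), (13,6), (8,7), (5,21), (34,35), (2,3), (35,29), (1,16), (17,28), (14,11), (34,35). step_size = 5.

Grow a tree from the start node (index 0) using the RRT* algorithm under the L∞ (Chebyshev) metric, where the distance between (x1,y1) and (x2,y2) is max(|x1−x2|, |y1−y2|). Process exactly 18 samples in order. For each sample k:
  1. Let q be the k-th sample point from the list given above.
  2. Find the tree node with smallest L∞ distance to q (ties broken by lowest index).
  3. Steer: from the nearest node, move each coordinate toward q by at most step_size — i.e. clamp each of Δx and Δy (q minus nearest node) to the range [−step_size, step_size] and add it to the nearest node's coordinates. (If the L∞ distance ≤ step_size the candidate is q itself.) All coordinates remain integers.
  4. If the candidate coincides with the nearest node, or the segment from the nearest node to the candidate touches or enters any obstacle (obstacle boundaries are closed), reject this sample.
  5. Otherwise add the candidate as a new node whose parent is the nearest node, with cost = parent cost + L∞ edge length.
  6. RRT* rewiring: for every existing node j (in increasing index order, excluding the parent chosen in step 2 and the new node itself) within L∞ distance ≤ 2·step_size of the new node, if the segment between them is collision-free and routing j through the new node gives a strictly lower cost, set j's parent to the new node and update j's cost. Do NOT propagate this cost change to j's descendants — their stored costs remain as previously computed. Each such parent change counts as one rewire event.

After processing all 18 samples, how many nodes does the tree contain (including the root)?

Node count: 7

1. q=(26,8) nearest=0 d=25 new=(6,6) → add node 1 parent=0 cost=5
2. q=(28,28) nearest=1 d=22 new=(11,11) → add node 2 parent=1 cost=10
3. q=(3,23) nearest=2 d=12 new=(6,16) → blocked by [0,9]×[13,19], reject
4. q=(11,7) nearest=2 d=4 new=(11,7) → add node 3 parent=2 cost=14
5. q=(1,5) nearest=0 d=4 new=(1,5) → add node 4 parent=0 cost=4
6. q=(28,24) nearest=2 d=17 new=(16,16) → blocked by [13,22]×[5,13], reject
7. q=(16,8) nearest=2 d=5 new=(16,8) → blocked by [13,22]×[5,13], reject
8. q=(32,27) nearest=2 d=21 new=(16,16) → blocked by [13,22]×[5,13], reject
9. q=(13,6) nearest=3 d=2 new=(13,6) → blocked by [13,22]×[5,13], reject
10. q=(8,7) nearest=1 d=2 new=(8,7) → add node 5 parent=1 cost=7; rewire 3→5 (10<14)
11. q=(5,21) nearest=2 d=10 new=(6,16) → blocked by [0,9]×[13,19], reject
12. q=(34,35) nearest=2 d=24 new=(16,16) → blocked by [13,22]×[5,13], reject
13. q=(2,3) nearest=0 d=2 new=(2,3) → add node 6 parent=0 cost=2
14. q=(35,29) nearest=2 d=24 new=(16,16) → blocked by [13,22]×[5,13], reject
15. q=(1,16) nearest=5 d=9 new=(3,12) → blocked by [2,4]×[10,13], reject
16. q=(17,28) nearest=2 d=17 new=(16,16) → blocked by [13,22]×[5,13], reject
17. q=(14,11) nearest=2 d=3 new=(14,11) → blocked by [13,22]×[5,13], reject
18. q=(34,35) nearest=2 d=24 new=(16,16) → blocked by [13,22]×[5,13], reject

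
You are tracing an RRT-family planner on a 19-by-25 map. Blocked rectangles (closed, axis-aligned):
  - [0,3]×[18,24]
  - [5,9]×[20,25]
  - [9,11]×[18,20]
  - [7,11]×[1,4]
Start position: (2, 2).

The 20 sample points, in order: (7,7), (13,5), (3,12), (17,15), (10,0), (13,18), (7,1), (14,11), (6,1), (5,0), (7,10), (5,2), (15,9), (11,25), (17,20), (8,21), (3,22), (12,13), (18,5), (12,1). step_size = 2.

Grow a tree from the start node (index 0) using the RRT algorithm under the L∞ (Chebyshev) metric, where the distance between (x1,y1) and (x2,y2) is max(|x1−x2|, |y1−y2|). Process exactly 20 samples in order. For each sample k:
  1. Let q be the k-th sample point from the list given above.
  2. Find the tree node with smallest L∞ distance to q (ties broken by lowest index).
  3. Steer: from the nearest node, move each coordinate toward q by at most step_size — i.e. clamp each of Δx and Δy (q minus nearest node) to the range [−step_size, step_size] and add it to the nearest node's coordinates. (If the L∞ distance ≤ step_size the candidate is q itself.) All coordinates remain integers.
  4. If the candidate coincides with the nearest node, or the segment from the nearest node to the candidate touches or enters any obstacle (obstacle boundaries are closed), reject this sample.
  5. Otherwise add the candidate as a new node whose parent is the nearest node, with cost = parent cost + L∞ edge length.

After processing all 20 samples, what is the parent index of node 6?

Parent of node 6: 1

1. q=(7,7) nearest=0 d=5 new=(4,4) → add node 1 parent=0 cost=2
2. q=(13,5) nearest=1 d=9 new=(6,5) → add node 2 parent=1 cost=4
3. q=(3,12) nearest=2 d=7 new=(4,7) → add node 3 parent=2 cost=6
4. q=(17,15) nearest=2 d=11 new=(8,7) → add node 4 parent=2 cost=6
5. q=(10,0) nearest=2 d=5 new=(8,3) → blocked by [7,11]×[1,4], reject
6. q=(13,18) nearest=3 d=11 new=(6,9) → add node 5 parent=3 cost=8
7. q=(7,1) nearest=1 d=3 new=(6,2) → add node 6 parent=1 cost=4
8. q=(14,11) nearest=4 d=6 new=(10,9) → add node 7 parent=4 cost=8
9. q=(6,1) nearest=6 d=1 new=(6,1) → add node 8 parent=6 cost=5
10. q=(5,0) nearest=8 d=1 new=(5,0) → add node 9 parent=8 cost=6
11. q=(7,10) nearest=5 d=1 new=(7,10) → add node 10 parent=5 cost=9
12. q=(5,2) nearest=6 d=1 new=(5,2) → add node 11 parent=6 cost=5
13. q=(15,9) nearest=7 d=5 new=(12,9) → add node 12 parent=7 cost=10
14. q=(11,25) nearest=10 d=15 new=(9,12) → add node 13 parent=10 cost=11
15. q=(17,20) nearest=13 d=8 new=(11,14) → add node 14 parent=13 cost=13
16. q=(8,21) nearest=14 d=7 new=(9,16) → add node 15 parent=14 cost=15
17. q=(3,22) nearest=15 d=6 new=(7,18) → add node 16 parent=15 cost=17
18. q=(12,13) nearest=14 d=1 new=(12,13) → add node 17 parent=14 cost=14
19. q=(18,5) nearest=12 d=6 new=(14,7) → add node 18 parent=12 cost=12
20. q=(12,1) nearest=2 d=6 new=(8,3) → blocked by [7,11]×[1,4], reject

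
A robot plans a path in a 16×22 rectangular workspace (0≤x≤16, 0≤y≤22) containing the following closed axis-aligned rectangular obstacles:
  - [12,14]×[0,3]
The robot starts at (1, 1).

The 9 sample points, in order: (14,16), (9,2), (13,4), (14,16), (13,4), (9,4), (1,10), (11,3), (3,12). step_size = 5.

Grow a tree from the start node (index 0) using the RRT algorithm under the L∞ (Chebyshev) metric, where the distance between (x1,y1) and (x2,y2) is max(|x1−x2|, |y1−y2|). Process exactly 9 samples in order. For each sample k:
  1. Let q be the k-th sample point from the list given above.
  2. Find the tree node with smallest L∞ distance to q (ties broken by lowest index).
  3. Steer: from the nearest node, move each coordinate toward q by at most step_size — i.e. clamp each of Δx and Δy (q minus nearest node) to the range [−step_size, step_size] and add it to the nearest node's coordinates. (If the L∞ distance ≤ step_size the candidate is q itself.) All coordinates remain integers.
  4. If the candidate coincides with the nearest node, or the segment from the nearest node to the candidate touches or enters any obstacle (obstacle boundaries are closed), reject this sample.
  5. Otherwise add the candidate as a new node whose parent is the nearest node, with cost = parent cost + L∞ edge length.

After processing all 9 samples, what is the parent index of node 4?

1. q=(14,16) nearest=0 d=15 new=(6,6) → add node 1 parent=0 cost=5
2. q=(9,2) nearest=1 d=4 new=(9,2) → add node 2 parent=1 cost=9
3. q=(13,4) nearest=2 d=4 new=(13,4) → add node 3 parent=2 cost=13
4. q=(14,16) nearest=1 d=10 new=(11,11) → add node 4 parent=1 cost=10
5. q=(13,4) nearest=3 d=0 → coincident, reject
6. q=(9,4) nearest=2 d=2 new=(9,4) → add node 5 parent=2 cost=11
7. q=(1,10) nearest=1 d=5 new=(1,10) → add node 6 parent=1 cost=10
8. q=(11,3) nearest=2 d=2 new=(11,3) → add node 7 parent=2 cost=11
9. q=(3,12) nearest=6 d=2 new=(3,12) → add node 8 parent=6 cost=12

Parent of node 4: 1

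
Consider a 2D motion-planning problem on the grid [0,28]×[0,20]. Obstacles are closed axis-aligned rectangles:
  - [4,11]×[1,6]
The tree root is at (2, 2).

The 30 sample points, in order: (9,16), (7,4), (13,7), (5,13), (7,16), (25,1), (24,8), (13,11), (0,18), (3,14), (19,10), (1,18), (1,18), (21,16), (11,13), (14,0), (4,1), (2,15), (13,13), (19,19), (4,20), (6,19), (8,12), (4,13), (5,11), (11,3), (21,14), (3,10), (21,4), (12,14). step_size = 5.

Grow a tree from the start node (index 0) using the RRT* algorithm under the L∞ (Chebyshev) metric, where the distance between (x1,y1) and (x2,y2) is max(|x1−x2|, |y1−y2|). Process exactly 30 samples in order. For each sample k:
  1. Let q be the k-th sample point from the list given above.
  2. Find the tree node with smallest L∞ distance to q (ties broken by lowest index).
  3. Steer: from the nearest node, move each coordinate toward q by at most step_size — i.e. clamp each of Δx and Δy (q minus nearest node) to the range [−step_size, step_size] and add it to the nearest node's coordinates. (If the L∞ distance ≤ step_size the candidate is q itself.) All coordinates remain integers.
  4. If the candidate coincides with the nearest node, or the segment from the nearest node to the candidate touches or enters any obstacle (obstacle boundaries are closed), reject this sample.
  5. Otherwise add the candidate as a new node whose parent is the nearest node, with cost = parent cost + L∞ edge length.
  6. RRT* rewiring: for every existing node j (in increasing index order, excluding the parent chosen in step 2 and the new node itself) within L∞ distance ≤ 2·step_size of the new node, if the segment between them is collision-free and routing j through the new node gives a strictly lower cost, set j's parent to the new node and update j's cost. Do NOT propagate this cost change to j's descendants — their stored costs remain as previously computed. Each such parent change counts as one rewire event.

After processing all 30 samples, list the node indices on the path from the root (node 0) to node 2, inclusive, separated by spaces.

1. q=(9,16) nearest=0 d=14 new=(7,7) → blocked by [4,11]×[1,6], reject
2. q=(7,4) nearest=0 d=5 new=(7,4) → blocked by [4,11]×[1,6], reject
3. q=(13,7) nearest=0 d=11 new=(7,7) → blocked by [4,11]×[1,6], reject
4. q=(5,13) nearest=0 d=11 new=(5,7) → blocked by [4,11]×[1,6], reject
5. q=(7,16) nearest=0 d=14 new=(7,7) → blocked by [4,11]×[1,6], reject
6. q=(25,1) nearest=0 d=23 new=(7,1) → blocked by [4,11]×[1,6], reject
7. q=(24,8) nearest=0 d=22 new=(7,7) → blocked by [4,11]×[1,6], reject
8. q=(13,11) nearest=0 d=11 new=(7,7) → blocked by [4,11]×[1,6], reject
9. q=(0,18) nearest=0 d=16 new=(0,7) → add node 1 parent=0 cost=5
10. q=(3,14) nearest=1 d=7 new=(3,12) → add node 2 parent=1 cost=10
11. q=(19,10) nearest=2 d=16 new=(8,10) → add node 3 parent=2 cost=15
12. q=(1,18) nearest=2 d=6 new=(1,17) → add node 4 parent=2 cost=15
13. q=(1,18) nearest=4 d=1 new=(1,18) → add node 5 parent=4 cost=16
14. q=(21,16) nearest=3 d=13 new=(13,15) → add node 6 parent=3 cost=20
15. q=(11,13) nearest=6 d=2 new=(11,13) → add node 7 parent=6 cost=22
16. q=(14,0) nearest=3 d=10 new=(13,5) → add node 8 parent=3 cost=20
17. q=(4,1) nearest=0 d=2 new=(4,1) → blocked by [4,11]×[1,6], reject
18. q=(2,15) nearest=4 d=2 new=(2,15) → add node 9 parent=4 cost=17
19. q=(13,13) nearest=6 d=2 new=(13,13) → add node 10 parent=6 cost=22
20. q=(19,19) nearest=6 d=6 new=(18,19) → add node 11 parent=6 cost=25
21. q=(4,20) nearest=4 d=3 new=(4,20) → add node 12 parent=4 cost=18
22. q=(6,19) nearest=12 d=2 new=(6,19) → add node 13 parent=12 cost=20
23. q=(8,12) nearest=3 d=2 new=(8,12) → add node 14 parent=3 cost=17; rewire 7→14 (20<22)
24. q=(4,13) nearest=2 d=1 new=(4,13) → add node 15 parent=2 cost=11; rewire 7→15 (18<20); rewire 9→15 (13<17); rewire 10→15 (20<22); rewire 13→15 (17<20); rewire 14→15 (15<17)
25. q=(5,11) nearest=2 d=2 new=(5,11) → add node 16 parent=2 cost=12
26. q=(11,3) nearest=8 d=2 new=(11,3) → blocked by [4,11]×[1,6], reject
27. q=(21,14) nearest=11 d=5 new=(21,14) → add node 17 parent=11 cost=30
28. q=(3,10) nearest=2 d=2 new=(3,10) → add node 18 parent=2 cost=12
29. q=(21,4) nearest=8 d=8 new=(18,4) → add node 19 parent=8 cost=25
30. q=(12,14) nearest=6 d=1 new=(12,14) → add node 20 parent=6 cost=21

Path: 0 1 2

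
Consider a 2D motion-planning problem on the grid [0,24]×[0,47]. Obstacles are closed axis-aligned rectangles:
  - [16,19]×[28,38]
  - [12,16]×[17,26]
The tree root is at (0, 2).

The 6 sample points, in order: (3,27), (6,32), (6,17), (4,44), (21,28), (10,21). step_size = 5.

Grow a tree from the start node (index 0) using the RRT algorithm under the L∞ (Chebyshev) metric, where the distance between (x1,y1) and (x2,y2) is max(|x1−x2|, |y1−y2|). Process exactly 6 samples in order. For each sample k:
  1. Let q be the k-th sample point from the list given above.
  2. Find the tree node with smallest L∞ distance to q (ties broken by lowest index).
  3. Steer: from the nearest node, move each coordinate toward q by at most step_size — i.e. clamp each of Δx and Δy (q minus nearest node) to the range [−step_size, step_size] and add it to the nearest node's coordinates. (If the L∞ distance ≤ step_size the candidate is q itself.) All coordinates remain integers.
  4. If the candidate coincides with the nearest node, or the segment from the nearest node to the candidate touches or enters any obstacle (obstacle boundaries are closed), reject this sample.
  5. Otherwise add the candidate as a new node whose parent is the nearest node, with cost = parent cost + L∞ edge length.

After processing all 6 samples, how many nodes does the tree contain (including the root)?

1. q=(3,27) nearest=0 d=25 new=(3,7) → add node 1 parent=0 cost=5
2. q=(6,32) nearest=1 d=25 new=(6,12) → add node 2 parent=1 cost=10
3. q=(6,17) nearest=2 d=5 new=(6,17) → add node 3 parent=2 cost=15
4. q=(4,44) nearest=3 d=27 new=(4,22) → add node 4 parent=3 cost=20
5. q=(21,28) nearest=3 d=15 new=(11,22) → add node 5 parent=3 cost=20
6. q=(10,21) nearest=5 d=1 new=(10,21) → add node 6 parent=5 cost=21

Node count: 7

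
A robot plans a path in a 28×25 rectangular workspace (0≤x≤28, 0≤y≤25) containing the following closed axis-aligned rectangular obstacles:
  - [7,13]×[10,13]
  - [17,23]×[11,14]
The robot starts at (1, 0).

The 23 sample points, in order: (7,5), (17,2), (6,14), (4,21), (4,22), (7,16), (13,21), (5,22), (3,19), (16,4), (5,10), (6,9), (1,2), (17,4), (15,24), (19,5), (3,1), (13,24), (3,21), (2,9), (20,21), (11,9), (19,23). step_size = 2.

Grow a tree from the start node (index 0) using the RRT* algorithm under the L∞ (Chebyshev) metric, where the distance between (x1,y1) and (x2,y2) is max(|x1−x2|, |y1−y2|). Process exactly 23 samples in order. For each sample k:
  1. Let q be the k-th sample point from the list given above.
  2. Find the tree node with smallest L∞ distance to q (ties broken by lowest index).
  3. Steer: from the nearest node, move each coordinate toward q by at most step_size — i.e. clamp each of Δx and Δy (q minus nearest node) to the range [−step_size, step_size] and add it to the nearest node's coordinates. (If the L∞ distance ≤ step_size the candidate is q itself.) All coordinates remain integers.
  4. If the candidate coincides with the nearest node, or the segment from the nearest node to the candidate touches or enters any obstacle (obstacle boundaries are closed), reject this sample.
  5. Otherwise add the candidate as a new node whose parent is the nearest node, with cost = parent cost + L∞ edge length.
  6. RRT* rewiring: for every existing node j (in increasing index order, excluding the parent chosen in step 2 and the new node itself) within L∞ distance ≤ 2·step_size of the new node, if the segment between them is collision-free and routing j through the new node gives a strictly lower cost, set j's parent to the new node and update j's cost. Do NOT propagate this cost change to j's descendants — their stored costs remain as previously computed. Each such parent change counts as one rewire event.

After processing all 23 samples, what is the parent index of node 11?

1. q=(7,5) nearest=0 d=6 new=(3,2) → add node 1 parent=0 cost=2
2. q=(17,2) nearest=1 d=14 new=(5,2) → add node 2 parent=1 cost=4
3. q=(6,14) nearest=1 d=12 new=(5,4) → add node 3 parent=1 cost=4
4. q=(4,21) nearest=3 d=17 new=(4,6) → add node 4 parent=3 cost=6
5. q=(4,22) nearest=4 d=16 new=(4,8) → add node 5 parent=4 cost=8
6. q=(7,16) nearest=5 d=8 new=(6,10) → add node 6 parent=5 cost=10
7. q=(13,21) nearest=6 d=11 new=(8,12) → blocked by [7,13]×[10,13], reject
8. q=(5,22) nearest=6 d=12 new=(5,12) → add node 7 parent=6 cost=12
9. q=(3,19) nearest=7 d=7 new=(3,14) → add node 8 parent=7 cost=14
10. q=(16,4) nearest=6 d=10 new=(8,8) → add node 9 parent=6 cost=12
11. q=(5,10) nearest=6 d=1 new=(5,10) → add node 10 parent=6 cost=11
12. q=(6,9) nearest=6 d=1 new=(6,9) → add node 11 parent=6 cost=11
13. q=(1,2) nearest=0 d=2 new=(1,2) → add node 12 parent=0 cost=2
14. q=(17,4) nearest=9 d=9 new=(10,6) → add node 13 parent=9 cost=14
15. q=(15,24) nearest=7 d=12 new=(7,14) → add node 14 parent=7 cost=14
16. q=(19,5) nearest=13 d=9 new=(12,5) → add node 15 parent=13 cost=16
17. q=(3,1) nearest=1 d=1 new=(3,1) → add node 16 parent=1 cost=3
18. q=(13,24) nearest=8 d=10 new=(5,16) → add node 17 parent=8 cost=16
19. q=(3,21) nearest=17 d=5 new=(3,18) → add node 18 parent=17 cost=18
20. q=(2,9) nearest=5 d=2 new=(2,9) → add node 19 parent=5 cost=10
21. q=(20,21) nearest=9 d=13 new=(10,10) → blocked by [7,13]×[10,13], reject
22. q=(11,9) nearest=9 d=3 new=(10,9) → add node 20 parent=9 cost=14
23. q=(19,23) nearest=14 d=12 new=(9,16) → add node 21 parent=14 cost=16

Parent of node 11: 6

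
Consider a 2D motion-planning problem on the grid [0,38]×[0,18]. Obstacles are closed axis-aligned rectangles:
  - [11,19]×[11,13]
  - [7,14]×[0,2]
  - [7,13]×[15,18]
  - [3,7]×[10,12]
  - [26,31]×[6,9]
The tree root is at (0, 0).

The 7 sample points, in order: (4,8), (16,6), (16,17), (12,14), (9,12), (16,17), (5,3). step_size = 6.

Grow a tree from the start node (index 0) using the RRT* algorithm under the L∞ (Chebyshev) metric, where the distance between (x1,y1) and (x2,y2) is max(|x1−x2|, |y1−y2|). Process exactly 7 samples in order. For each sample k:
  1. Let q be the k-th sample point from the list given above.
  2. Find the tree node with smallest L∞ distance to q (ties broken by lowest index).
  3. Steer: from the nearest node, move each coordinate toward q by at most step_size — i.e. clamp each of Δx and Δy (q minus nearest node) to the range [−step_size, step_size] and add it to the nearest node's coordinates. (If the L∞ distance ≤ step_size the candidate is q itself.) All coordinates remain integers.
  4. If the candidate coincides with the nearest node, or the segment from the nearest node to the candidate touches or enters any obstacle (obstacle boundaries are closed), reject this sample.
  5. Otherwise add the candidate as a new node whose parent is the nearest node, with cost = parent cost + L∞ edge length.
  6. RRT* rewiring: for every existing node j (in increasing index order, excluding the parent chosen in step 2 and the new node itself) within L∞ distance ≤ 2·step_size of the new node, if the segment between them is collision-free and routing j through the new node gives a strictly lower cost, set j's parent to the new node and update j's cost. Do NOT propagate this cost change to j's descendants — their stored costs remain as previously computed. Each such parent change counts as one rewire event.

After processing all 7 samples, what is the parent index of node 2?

Parent of node 2: 1

1. q=(4,8) nearest=0 d=8 new=(4,6) → add node 1 parent=0 cost=6
2. q=(16,6) nearest=1 d=12 new=(10,6) → add node 2 parent=1 cost=12
3. q=(16,17) nearest=2 d=11 new=(16,12) → blocked by [11,19]×[11,13], reject
4. q=(12,14) nearest=1 d=8 new=(10,12) → add node 3 parent=1 cost=12
5. q=(9,12) nearest=3 d=1 new=(9,12) → add node 4 parent=3 cost=13
6. q=(16,17) nearest=3 d=6 new=(16,17) → blocked by [11,19]×[11,13], reject
7. q=(5,3) nearest=1 d=3 new=(5,3) → add node 5 parent=1 cost=9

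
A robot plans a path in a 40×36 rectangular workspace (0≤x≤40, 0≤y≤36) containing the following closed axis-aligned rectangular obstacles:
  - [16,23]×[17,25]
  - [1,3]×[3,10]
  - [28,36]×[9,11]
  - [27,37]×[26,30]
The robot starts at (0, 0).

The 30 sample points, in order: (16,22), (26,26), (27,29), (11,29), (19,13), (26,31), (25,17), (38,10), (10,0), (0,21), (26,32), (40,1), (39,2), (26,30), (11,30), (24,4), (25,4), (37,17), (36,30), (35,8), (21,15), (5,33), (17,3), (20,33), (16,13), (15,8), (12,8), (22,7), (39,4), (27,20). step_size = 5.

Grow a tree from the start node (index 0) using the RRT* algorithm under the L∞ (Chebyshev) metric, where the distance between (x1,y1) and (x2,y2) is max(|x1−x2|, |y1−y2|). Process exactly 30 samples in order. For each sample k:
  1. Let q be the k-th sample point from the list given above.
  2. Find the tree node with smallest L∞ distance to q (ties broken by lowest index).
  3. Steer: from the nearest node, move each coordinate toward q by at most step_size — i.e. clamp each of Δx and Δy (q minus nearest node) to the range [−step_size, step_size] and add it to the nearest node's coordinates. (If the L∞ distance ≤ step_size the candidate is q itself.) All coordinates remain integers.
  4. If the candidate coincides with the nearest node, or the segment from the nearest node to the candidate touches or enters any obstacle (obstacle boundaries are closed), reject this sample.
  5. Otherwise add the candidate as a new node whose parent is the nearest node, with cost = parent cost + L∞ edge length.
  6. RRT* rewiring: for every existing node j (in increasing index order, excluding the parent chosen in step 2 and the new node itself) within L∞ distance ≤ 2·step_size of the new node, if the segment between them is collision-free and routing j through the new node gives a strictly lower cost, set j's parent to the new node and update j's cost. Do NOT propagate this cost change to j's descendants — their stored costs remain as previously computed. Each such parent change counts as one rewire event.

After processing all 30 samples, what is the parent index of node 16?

1. q=(16,22) nearest=0 d=22 new=(5,5) → blocked by [1,3]×[3,10], reject
2. q=(26,26) nearest=0 d=26 new=(5,5) → blocked by [1,3]×[3,10], reject
3. q=(27,29) nearest=0 d=29 new=(5,5) → blocked by [1,3]×[3,10], reject
4. q=(11,29) nearest=0 d=29 new=(5,5) → blocked by [1,3]×[3,10], reject
5. q=(19,13) nearest=0 d=19 new=(5,5) → blocked by [1,3]×[3,10], reject
6. q=(26,31) nearest=0 d=31 new=(5,5) → blocked by [1,3]×[3,10], reject
7. q=(25,17) nearest=0 d=25 new=(5,5) → blocked by [1,3]×[3,10], reject
8. q=(38,10) nearest=0 d=38 new=(5,5) → blocked by [1,3]×[3,10], reject
9. q=(10,0) nearest=0 d=10 new=(5,0) → add node 1 parent=0 cost=5
10. q=(0,21) nearest=0 d=21 new=(0,5) → add node 2 parent=0 cost=5
11. q=(26,32) nearest=2 d=27 new=(5,10) → blocked by [1,3]×[3,10], reject
12. q=(40,1) nearest=1 d=35 new=(10,1) → add node 3 parent=1 cost=10
13. q=(39,2) nearest=3 d=29 new=(15,2) → add node 4 parent=3 cost=15
14. q=(26,30) nearest=2 d=26 new=(5,10) → blocked by [1,3]×[3,10], reject
15. q=(11,30) nearest=2 d=25 new=(5,10) → blocked by [1,3]×[3,10], reject
16. q=(24,4) nearest=4 d=9 new=(20,4) → add node 5 parent=4 cost=20
17. q=(25,4) nearest=5 d=5 new=(25,4) → add node 6 parent=5 cost=25
18. q=(37,17) nearest=6 d=13 new=(30,9) → blocked by [28,36]×[9,11], reject
19. q=(36,30) nearest=5 d=26 new=(25,9) → add node 7 parent=5 cost=25
20. q=(35,8) nearest=6 d=10 new=(30,8) → add node 8 parent=6 cost=30
21. q=(21,15) nearest=7 d=6 new=(21,14) → add node 9 parent=7 cost=30
22. q=(5,33) nearest=9 d=19 new=(16,19) → blocked by [16,23]×[17,25], reject
23. q=(17,3) nearest=4 d=2 new=(17,3) → add node 10 parent=4 cost=17
24. q=(20,33) nearest=9 d=19 new=(20,19) → blocked by [16,23]×[17,25], reject
25. q=(16,13) nearest=9 d=5 new=(16,13) → add node 11 parent=9 cost=35
26. q=(15,8) nearest=5 d=5 new=(15,8) → add node 12 parent=5 cost=25; rewire 11→12 (30<35)
27. q=(12,8) nearest=12 d=3 new=(12,8) → add node 13 parent=12 cost=28
28. q=(22,7) nearest=5 d=3 new=(22,7) → add node 14 parent=5 cost=23; rewire 11→14 (29<30)
29. q=(39,4) nearest=8 d=9 new=(35,4) → add node 15 parent=8 cost=35
30. q=(27,20) nearest=9 d=6 new=(26,19) → add node 16 parent=9 cost=35

Parent of node 16: 9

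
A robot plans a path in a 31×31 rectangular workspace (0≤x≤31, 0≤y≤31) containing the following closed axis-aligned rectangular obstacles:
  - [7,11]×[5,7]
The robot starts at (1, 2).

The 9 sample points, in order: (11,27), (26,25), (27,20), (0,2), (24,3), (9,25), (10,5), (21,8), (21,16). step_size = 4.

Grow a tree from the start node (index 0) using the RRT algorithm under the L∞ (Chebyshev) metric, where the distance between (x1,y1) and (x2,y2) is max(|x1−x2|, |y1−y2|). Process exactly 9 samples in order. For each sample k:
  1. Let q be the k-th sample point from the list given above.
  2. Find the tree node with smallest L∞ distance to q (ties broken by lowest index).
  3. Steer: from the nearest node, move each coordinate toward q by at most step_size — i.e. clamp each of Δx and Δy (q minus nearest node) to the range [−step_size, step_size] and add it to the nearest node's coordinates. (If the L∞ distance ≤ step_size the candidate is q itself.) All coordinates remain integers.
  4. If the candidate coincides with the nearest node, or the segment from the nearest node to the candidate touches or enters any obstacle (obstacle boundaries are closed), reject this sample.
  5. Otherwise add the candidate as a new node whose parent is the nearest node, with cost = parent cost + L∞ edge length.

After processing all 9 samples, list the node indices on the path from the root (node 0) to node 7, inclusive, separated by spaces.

1. q=(11,27) nearest=0 d=25 new=(5,6) → add node 1 parent=0 cost=4
2. q=(26,25) nearest=1 d=21 new=(9,10) → add node 2 parent=1 cost=8
3. q=(27,20) nearest=2 d=18 new=(13,14) → add node 3 parent=2 cost=12
4. q=(0,2) nearest=0 d=1 new=(0,2) → add node 4 parent=0 cost=1
5. q=(24,3) nearest=3 d=11 new=(17,10) → add node 5 parent=3 cost=16
6. q=(9,25) nearest=3 d=11 new=(9,18) → add node 6 parent=3 cost=16
7. q=(10,5) nearest=1 d=5 new=(9,5) → blocked by [7,11]×[5,7], reject
8. q=(21,8) nearest=5 d=4 new=(21,8) → add node 7 parent=5 cost=20
9. q=(21,16) nearest=5 d=6 new=(21,14) → add node 8 parent=5 cost=20

Path: 0 1 2 3 5 7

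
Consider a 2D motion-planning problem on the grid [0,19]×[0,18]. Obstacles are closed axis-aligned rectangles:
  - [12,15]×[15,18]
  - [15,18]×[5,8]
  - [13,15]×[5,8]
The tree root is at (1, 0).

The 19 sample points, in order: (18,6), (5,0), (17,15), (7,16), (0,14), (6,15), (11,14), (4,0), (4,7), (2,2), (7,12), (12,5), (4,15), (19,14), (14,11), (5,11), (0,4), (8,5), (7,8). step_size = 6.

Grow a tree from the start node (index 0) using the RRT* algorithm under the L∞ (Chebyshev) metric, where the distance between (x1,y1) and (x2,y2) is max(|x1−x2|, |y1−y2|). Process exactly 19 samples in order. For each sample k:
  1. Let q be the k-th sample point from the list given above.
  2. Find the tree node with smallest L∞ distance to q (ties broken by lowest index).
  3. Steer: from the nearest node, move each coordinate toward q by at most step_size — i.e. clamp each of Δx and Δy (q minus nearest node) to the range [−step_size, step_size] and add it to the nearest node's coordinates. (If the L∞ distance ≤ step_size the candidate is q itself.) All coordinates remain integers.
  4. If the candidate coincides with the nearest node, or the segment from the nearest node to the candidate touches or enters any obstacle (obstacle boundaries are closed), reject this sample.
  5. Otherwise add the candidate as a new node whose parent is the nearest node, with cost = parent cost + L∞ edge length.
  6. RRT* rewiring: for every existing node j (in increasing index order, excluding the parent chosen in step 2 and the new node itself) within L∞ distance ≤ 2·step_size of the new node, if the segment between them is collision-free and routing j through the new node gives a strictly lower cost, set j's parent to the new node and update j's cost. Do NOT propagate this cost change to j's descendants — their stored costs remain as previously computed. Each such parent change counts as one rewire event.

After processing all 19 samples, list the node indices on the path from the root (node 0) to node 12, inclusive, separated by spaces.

1. q=(18,6) nearest=0 d=17 new=(7,6) → add node 1 parent=0 cost=6
2. q=(5,0) nearest=0 d=4 new=(5,0) → add node 2 parent=0 cost=4
3. q=(17,15) nearest=1 d=10 new=(13,12) → add node 3 parent=1 cost=12
4. q=(7,16) nearest=3 d=6 new=(7,16) → add node 4 parent=3 cost=18
5. q=(0,14) nearest=4 d=7 new=(1,14) → add node 5 parent=4 cost=24
6. q=(6,15) nearest=4 d=1 new=(6,15) → add node 6 parent=4 cost=19
7. q=(11,14) nearest=3 d=2 new=(11,14) → add node 7 parent=3 cost=14
8. q=(4,0) nearest=2 d=1 new=(4,0) → add node 8 parent=2 cost=5
9. q=(4,7) nearest=1 d=3 new=(4,7) → add node 9 parent=1 cost=9; rewire 5→9 (16<24); rewire 6→9 (17<19)
10. q=(2,2) nearest=0 d=2 new=(2,2) → add node 10 parent=0 cost=2; rewire 5→10 (14<16); rewire 8→10 (4<5); rewire 9→10 (7<9)
11. q=(7,12) nearest=6 d=3 new=(7,12) → add node 11 parent=6 cost=20
12. q=(12,5) nearest=1 d=5 new=(12,5) → add node 12 parent=1 cost=11; rewire 11→12 (18<20)
13. q=(4,15) nearest=6 d=2 new=(4,15) → add node 13 parent=6 cost=19
14. q=(19,14) nearest=3 d=6 new=(19,14) → add node 14 parent=3 cost=18
15. q=(14,11) nearest=3 d=1 new=(14,11) → add node 15 parent=3 cost=13
16. q=(5,11) nearest=11 d=2 new=(5,11) → add node 16 parent=11 cost=20
17. q=(0,4) nearest=10 d=2 new=(0,4) → add node 17 parent=10 cost=4; rewire 4→17 (16<18); rewire 6→17 (15<17); rewire 11→17 (12<18); rewire 13→17 (15<19); rewire 16→17 (11<20)
18. q=(8,5) nearest=1 d=1 new=(8,5) → add node 18 parent=1 cost=7
19. q=(7,8) nearest=1 d=2 new=(7,8) → add node 19 parent=1 cost=8

Path: 0 1 12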